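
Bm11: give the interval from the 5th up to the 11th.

minor seventh

Spelling the chord: B D F♯ A C♯ E.
So we need the interval from F♯ up to E.
7 letter names make it a seventh; at 10 semitones (a half step narrower than major) the quality is minor.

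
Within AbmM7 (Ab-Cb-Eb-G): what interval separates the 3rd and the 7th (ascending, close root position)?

augmented fifth

That puts Cb below G.
Cb up to G is 8 semitones, a half step wider than a perfect fifth, so the interval is augmented.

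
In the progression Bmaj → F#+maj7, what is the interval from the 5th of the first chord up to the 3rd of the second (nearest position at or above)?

Bmaj has F# as its 5th, and F#+maj7 has A# as its 3rd.
Counting 3 letters and 4 half steps from F# gives a major third.

major third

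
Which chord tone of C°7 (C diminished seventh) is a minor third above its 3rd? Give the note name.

The chord tones of C°7 are C, Eb, Gb, Bbb.
The 3rd is Eb. A minor third above Eb is Gb.
Gb is the chord's 5th.

Gb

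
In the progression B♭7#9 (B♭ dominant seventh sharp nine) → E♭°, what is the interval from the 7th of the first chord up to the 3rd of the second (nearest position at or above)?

minor seventh

The 7th of B♭7#9 (B♭ dominant seventh sharp nine) is A♭; the 3rd of E♭° is G♭.
7 letter names make it a seventh; at 10 semitones (a half step narrower than major) the quality is minor.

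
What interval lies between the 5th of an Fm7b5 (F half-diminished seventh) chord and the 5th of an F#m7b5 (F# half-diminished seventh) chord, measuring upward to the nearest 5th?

augmented unison

Fm7b5 (F half-diminished seventh) has Cb as its 5th, and F#m7b5 (F# half-diminished seventh) has C as its 5th.
1 letter names make it a unison; at 1 semitone (a half step wider than perfect) the quality is augmented.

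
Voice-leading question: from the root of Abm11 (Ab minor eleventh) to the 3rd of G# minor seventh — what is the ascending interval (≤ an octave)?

The root of Abm11 (Ab minor eleventh) is Ab; the 3rd of G# minor seventh is B.
2 letter names make it a second; at 3 semitones (a half step wider than major) the quality is augmented.

augmented second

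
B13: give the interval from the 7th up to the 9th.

M3

Spelling the chord: B, D#, F#, A, C#, G#.
The 7th is A and the 9th is C#.
A up to C# spans 3 letter names and 4 semitones — a major third.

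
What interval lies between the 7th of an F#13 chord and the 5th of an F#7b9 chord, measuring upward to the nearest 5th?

M6

F#13 has E as its 7th, and F#7b9 has C# as its 5th.
Counting 6 letters and 9 half steps from E gives a major sixth.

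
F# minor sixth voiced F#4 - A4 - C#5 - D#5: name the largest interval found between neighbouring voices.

Adjacent intervals: F#4→A4 = minor third; A4→C#5 = major third; C#5→D#5 = major second.
The largest is A4 to C#5, a major third (4 semitones).

major third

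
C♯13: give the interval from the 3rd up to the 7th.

diminished 5th

Spelling the chord: C♯–E♯–G♯–B–D♯–A♯.
That puts E♯ below B.
E♯ up to B is 6 semitones, a half step narrower than a perfect fifth, so the interval is diminished.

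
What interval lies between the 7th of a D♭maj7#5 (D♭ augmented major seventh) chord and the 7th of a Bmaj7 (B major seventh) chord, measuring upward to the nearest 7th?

D♭maj7#5 (D♭ augmented major seventh) has C as its 7th, and Bmaj7 (B major seventh) has A♯ as its 7th.
6 letter names make it a sixth; at 10 semitones (a half step wider than major) the quality is augmented.

augmented sixth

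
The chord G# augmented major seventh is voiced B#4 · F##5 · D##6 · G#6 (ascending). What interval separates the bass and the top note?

The outer voices are B#4 and G#6.
From B# to G#: 20 semitones over a thirteenth = minor.

minor 13th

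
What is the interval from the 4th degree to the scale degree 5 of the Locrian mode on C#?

C# locrian: C# D E F# G A B.
4th degree = F#; scale degree 5 = G.
From F# to G: 1 semitone over a second = minor.

minor second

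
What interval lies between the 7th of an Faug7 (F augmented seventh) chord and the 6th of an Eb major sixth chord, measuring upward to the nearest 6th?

major 6th

The 7th of Faug7 (F augmented seventh) is Eb; the 6th of Eb major sixth is C.
Counting 6 letters and 9 half steps from Eb gives a major sixth.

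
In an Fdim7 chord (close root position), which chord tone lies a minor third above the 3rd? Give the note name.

F°7: F-Ab-Cb-Ebb.
The 3rd is Ab. A minor third above Ab is Cb.
Cb is the chord's 5th.

Cb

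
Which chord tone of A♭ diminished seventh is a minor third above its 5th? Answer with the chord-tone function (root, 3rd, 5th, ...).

Spelling the chord: A♭-C♭-E𝄫-G𝄫.
The 5th is E𝄫. A minor third above E𝄫 is G𝄫.
G𝄫 is the chord's 7th.

7th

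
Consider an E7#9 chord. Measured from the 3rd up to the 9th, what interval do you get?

major seventh

The chord tones of E dominant seventh sharp nine are E G# B D F##.
So we need the interval from G# up to F##.
From G# to F## is 11 semitones, exactly the major seventh.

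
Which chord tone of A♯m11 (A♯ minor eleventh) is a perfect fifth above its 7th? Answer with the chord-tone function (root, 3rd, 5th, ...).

The chord tones of A♯m11 (A♯ minor eleventh) are A♯-C♯-E♯-G♯-B♯-D♯.
The 7th is G♯. A perfect fifth above G♯ is D♯.
D♯ is the chord's 11th.

11th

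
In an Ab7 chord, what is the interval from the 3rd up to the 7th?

Ab dominant seventh: Ab–C–Eb–Gb.
3rd = C; 7th = Gb.
C up to Gb is 6 semitones, a half step narrower than a perfect fifth, so the interval is diminished.

diminished fifth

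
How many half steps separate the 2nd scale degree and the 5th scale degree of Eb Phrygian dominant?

The scale is Eb Fb G Ab Bb Cb Db.
Fb up to Bb is an augmented fourth — 6 semitones.

6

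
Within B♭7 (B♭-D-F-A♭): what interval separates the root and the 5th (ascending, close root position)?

So we need the interval from B♭ up to F.
B♭ up to F spans 5 letter names and 7 semitones — a perfect fifth.

perfect 5th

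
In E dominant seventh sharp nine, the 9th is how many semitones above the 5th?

E7#9: E G♯ B D F𝄪.
B to F𝄪 is an augmented fifth: 8 semitones.

8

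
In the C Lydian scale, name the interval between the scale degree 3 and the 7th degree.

perfect fifth

Spelling the C Lydian scale: C D E F# G A B.
Scale degree 3 = E; degree 7 = B.
From E to B is 7 semitones, exactly the perfect fifth.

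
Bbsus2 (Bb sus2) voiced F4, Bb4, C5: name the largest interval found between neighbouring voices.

Adjacent intervals: F4→Bb4 = perfect fourth; Bb4→C5 = major second.
The largest is F4 to Bb4, a perfect fourth (5 semitones).

perfect 4th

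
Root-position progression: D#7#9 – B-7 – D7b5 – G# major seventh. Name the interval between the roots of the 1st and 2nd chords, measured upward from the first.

The roots are D# and B.
6 letter names make it a sixth; at 8 semitones (a half step narrower than major) the quality is minor.

minor sixth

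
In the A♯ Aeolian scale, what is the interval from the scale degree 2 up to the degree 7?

minor sixth

The scale runs A♯ B♯ C♯ D♯ E♯ F♯ G♯.
So we need the interval from B♯ up to G♯.
From B♯ to G♯: 8 semitones over a sixth = minor.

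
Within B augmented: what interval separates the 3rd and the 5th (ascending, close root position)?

B+ is spelled B, D♯, F𝄪.
The 3rd is D♯ and the 5th is F𝄪.
From D♯ to F𝄪 is 4 semitones, exactly the major third.

major third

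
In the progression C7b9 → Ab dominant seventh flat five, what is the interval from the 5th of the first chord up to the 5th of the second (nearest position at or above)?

diminished sixth

The 5th of C7b9 is G; the 5th of Ab dominant seventh flat five is Ebb.
6 letter names make it a sixth; at 7 semitones (a whole step narrower than major) the quality is diminished.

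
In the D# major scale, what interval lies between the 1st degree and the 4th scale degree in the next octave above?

perfect eleventh

The scale runs D# E# F## G# A# B# C##.
1st degree = D#; degree 4 (up an octave) = G#.
D# up to G# spans 11 letter names and 17 semitones — a perfect eleventh.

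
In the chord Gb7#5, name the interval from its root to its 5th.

augmented 5th

Gbaug7 (Gb augmented seventh) is spelled Gb–Bb–D–Fb.
That puts Gb below D.
5 letter names make it a fifth; at 8 semitones (a half step wider than perfect) the quality is augmented.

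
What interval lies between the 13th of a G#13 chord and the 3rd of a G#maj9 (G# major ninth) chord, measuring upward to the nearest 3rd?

The 13th of G#13 is E#; the 3rd of G#maj9 (G# major ninth) is B#.
E# up to B# spans 5 letter names and 7 semitones — a perfect fifth.

perfect fifth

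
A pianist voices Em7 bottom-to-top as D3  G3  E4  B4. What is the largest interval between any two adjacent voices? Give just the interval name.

major sixth

Adjacent intervals: D3→G3 = perfect fourth; G3→E4 = major sixth; E4→B4 = perfect fifth.
The largest is G3 to E4, a major sixth (9 semitones).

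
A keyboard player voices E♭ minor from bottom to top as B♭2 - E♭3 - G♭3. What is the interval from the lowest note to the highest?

minor sixth

The outer voices are B♭2 and G♭3.
6 letter names make it a sixth; at 8 semitones (a half step narrower than major) the quality is minor.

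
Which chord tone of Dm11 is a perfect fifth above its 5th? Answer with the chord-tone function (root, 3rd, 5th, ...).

9th

Dm11 (D minor eleventh): D-F-A-C-E-G.
The 5th is A. A perfect fifth above A is E.
E is the chord's 9th.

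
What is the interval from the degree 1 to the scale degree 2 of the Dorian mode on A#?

major second

The scale runs A# B# C# D# E# F## G#.
That puts A# below B#.
From A# to B# is 2 semitones, exactly the major second.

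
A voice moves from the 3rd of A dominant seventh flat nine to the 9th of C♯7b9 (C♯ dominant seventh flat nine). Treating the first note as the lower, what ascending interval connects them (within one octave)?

minor 2nd

The 3rd of A dominant seventh flat nine is C♯; the 9th of C♯7b9 (C♯ dominant seventh flat nine) is D.
C♯ up to D is 1 semitone, a half step narrower than a major second, so the interval is minor.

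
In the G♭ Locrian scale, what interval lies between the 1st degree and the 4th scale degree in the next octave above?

The scale runs G♭ A𝄫 B𝄫 C♭ D𝄫 E𝄫 F♭.
The 1st degree is G♭ and the degree 4 (up an octave) is C♭.
G♭ up to C♭ spans 11 letter names and 17 semitones — a perfect eleventh.

perfect 11th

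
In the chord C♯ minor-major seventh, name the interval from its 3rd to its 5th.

C♯mM7: C♯ E G♯ B♯.
The 3rd is E and the 5th is G♯.
From E to G♯ is 4 semitones, exactly the major third.

major third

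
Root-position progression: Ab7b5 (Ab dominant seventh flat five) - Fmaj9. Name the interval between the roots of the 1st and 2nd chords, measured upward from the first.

The roots are Ab and F.
Ab up to F spans 6 letter names and 9 semitones — a major sixth.

major 6th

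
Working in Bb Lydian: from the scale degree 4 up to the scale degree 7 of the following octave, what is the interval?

Spelling Bb Lydian: Bb C D E F G A.
Scale degree 4 = E; degree 7 (up an octave) = A.
From E to A is 17 semitones, exactly the perfect eleventh.

perfect eleventh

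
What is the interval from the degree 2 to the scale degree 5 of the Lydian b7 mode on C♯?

perfect fourth

The scale runs C♯ D♯ E♯ F𝄪 G♯ A♯ B.
The degree 2 is D♯ and the 5th degree is G♯.
From D♯ to G♯ is 5 semitones, exactly the perfect fourth.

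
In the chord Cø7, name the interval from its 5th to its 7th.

Spelling the chord: C-Eb-Gb-Bb.
The 5th is Gb and the 7th is Bb.
Gb up to Bb spans 3 letter names and 4 semitones — a major third.

major third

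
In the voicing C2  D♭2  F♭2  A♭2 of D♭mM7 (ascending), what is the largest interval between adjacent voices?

major third

Adjacent intervals: C2→D♭2 = minor second; D♭2→F♭2 = minor third; F♭2→A♭2 = major third.
The largest is F♭2 to A♭2, a major third (4 semitones).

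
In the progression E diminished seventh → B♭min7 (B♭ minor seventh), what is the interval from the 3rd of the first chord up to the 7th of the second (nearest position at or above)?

m2

E diminished seventh has G as its 3rd, and B♭min7 (B♭ minor seventh) has A♭ as its 7th.
From G to A♭: 1 semitone over a second = minor.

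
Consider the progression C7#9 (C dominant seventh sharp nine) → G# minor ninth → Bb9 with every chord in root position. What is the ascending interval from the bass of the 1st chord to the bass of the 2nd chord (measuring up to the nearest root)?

augmented 5th

The roots are C and G#.
5 letter names make it a fifth; at 8 semitones (a half step wider than perfect) the quality is augmented.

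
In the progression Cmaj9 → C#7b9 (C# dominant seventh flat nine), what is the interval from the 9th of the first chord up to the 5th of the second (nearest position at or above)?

augmented fourth

Cmaj9 has D as its 9th, and C#7b9 (C# dominant seventh flat nine) has G# as its 5th.
4 letter names make it a fourth; at 6 semitones (a half step wider than perfect) the quality is augmented.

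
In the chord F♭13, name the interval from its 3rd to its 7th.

diminished fifth

Spelling the chord: F♭-A♭-C♭-E𝄫-G♭-D♭.
So we need the interval from A♭ up to E𝄫.
5 letter names make it a fifth; at 6 semitones (a half step narrower than perfect) the quality is diminished.
This 3–7 tritone is the characteristic tension at the heart of the dominant sound.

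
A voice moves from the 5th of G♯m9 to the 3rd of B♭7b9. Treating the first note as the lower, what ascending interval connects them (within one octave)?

diminished octave

G♯m9 has D♯ as its 5th, and B♭7b9 has D as its 3rd.
From D♯ to D: 11 semitones over an octave = diminished.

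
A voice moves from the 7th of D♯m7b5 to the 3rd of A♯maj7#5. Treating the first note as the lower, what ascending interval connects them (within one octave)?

augmented unison

D♯m7b5 has C♯ as its 7th, and A♯maj7#5 has C𝄪 as its 3rd.
1 letter names make it a unison; at 1 semitone (a half step wider than perfect) the quality is augmented.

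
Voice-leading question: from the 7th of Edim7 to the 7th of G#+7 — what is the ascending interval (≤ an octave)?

augmented third

Edim7 has Db as its 7th, and G#+7 has F# as its 7th.
Db up to F# is 5 semitones, a half step wider than a major third, so the interval is augmented.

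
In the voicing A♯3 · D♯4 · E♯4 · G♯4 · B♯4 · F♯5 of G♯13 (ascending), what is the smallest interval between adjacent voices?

major second

Adjacent intervals: A♯3→D♯4 = perfect fourth; D♯4→E♯4 = major second; E♯4→G♯4 = minor third; G♯4→B♯4 = major third; B♯4→F♯5 = diminished fifth.
The smallest is D♯4 to E♯4, a major second (2 semitones).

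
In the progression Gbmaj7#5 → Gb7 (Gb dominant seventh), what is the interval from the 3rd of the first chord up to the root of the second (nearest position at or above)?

Gbmaj7#5 has Bb as its 3rd, and Gb7 (Gb dominant seventh) has Gb as its root.
From Bb to Gb: 8 semitones over a sixth = minor.

m6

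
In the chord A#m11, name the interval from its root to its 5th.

perfect fifth

Spelling the chord: A# C# E# G# B# D#.
That puts A# below E#.
A# up to E# spans 5 letter names and 7 semitones — a perfect fifth.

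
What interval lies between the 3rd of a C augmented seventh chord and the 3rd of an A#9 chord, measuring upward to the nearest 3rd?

The 3rd of C augmented seventh is E; the 3rd of A#9 is C##.
From E to C##: 10 semitones over a sixth = augmented.

augmented sixth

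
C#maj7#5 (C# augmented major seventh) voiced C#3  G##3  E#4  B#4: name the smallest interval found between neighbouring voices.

Adjacent intervals: C#3→G##3 = augmented fifth; G##3→E#4 = minor sixth; E#4→B#4 = perfect fifth.
The smallest is E#4 to B#4, a perfect fifth (7 semitones).

perfect fifth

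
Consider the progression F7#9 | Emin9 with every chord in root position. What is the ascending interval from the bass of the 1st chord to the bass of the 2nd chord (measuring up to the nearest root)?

major 7th

The roots are F and E.
F up to E spans 7 letter names and 11 semitones — a major seventh.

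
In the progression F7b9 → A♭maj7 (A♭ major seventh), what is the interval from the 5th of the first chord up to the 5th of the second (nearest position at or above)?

minor third

The 5th of F7b9 is C; the 5th of A♭maj7 (A♭ major seventh) is E♭.
C up to E♭ is 3 semitones, a half step narrower than a major third, so the interval is minor.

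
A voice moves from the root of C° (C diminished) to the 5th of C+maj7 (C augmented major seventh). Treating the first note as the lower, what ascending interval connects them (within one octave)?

augmented fifth

C° (C diminished) has C as its root, and C+maj7 (C augmented major seventh) has G# as its 5th.
5 letter names make it a fifth; at 8 semitones (a half step wider than perfect) the quality is augmented.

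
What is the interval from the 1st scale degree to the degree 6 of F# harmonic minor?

minor sixth

The scale runs F# G# A B C# D E#.
1st scale degree = F#; 6th scale degree = D.
F# up to D is 8 semitones, a half step narrower than a major sixth, so the interval is minor.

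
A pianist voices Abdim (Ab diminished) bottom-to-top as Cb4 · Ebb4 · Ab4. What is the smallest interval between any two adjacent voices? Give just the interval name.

minor third

Adjacent intervals: Cb4→Ebb4 = minor third; Ebb4→Ab4 = augmented fourth.
The smallest is Cb4 to Ebb4, a minor third (3 semitones).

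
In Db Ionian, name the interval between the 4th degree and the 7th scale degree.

augmented 4th

Db major: Db Eb F Gb Ab Bb C.
The 4th degree is Gb and the 7th scale degree is C.
4 letter names make it a fourth; at 6 semitones (a half step wider than perfect) the quality is augmented.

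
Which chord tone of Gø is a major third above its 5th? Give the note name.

F

Gø7: G-Bb-Db-F.
The 5th is Db. A major third above Db is F.
F is the chord's 7th.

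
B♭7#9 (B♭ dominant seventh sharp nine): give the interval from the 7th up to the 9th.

augmented third

The chord tones of B♭7#9 are B♭ D F A♭ C♯.
The 7th is A♭ and the 9th is C♯.
3 letter names make it a third; at 5 semitones (a half step wider than major) the quality is augmented.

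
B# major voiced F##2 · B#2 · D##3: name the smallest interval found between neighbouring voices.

Adjacent intervals: F##2→B#2 = perfect fourth; B#2→D##3 = major third.
The smallest is B#2 to D##3, a major third (4 semitones).

major third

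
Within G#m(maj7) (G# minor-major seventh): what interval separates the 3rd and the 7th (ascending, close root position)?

augmented fifth

The chord tones of G#mM7 are G# B D# F##.
That puts B below F##.
5 letter names make it a fifth; at 8 semitones (a half step wider than perfect) the quality is augmented.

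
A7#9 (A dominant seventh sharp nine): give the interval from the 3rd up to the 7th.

diminished fifth

Spelling the chord: A C♯ E G B♯.
That puts C♯ below G.
5 letter names make it a fifth; at 6 semitones (a half step narrower than perfect) the quality is diminished.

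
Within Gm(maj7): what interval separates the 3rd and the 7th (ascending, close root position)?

G minor-major seventh: G B♭ D F♯.
So we need the interval from B♭ up to F♯.
5 letter names make it a fifth; at 8 semitones (a half step wider than perfect) the quality is augmented.

augmented fifth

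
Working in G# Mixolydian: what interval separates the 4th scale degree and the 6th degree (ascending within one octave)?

Spelling G# Mixolydian: G# A# B# C# D# E# F#.
So we need the interval from C# up to E#.
C# up to E# spans 3 letter names and 4 semitones — a major third.

major third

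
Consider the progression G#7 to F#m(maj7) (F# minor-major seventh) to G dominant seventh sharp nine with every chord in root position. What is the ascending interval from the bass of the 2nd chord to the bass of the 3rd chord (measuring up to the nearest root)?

The roots are F# and G.
From F# to G: 1 semitone over a second = minor.

minor second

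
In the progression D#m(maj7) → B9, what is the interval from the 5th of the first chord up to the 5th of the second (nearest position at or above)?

The 5th of D#m(maj7) is A#; the 5th of B9 is F#.
6 letter names make it a sixth; at 8 semitones (a half step narrower than major) the quality is minor.

m6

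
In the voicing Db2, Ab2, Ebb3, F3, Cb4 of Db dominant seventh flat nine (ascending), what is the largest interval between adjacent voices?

perfect fifth

Adjacent intervals: Db2→Ab2 = perfect fifth; Ab2→Ebb3 = diminished fifth; Ebb3→F3 = augmented second; F3→Cb4 = diminished fifth.
The largest is Db2 to Ab2, a perfect fifth (7 semitones).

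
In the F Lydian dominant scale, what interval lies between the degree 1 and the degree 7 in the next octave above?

minor 14th

The scale runs F G A B C D Eb.
Degree 1 = F; 7th scale degree (up an octave) = Eb.
F up to Eb is 22 semitones, a half step narrower than a major fourteenth, so the interval is minor.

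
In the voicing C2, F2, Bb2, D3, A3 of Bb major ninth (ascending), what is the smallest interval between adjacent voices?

major 3rd

Adjacent intervals: C2→F2 = perfect fourth; F2→Bb2 = perfect fourth; Bb2→D3 = major third; D3→A3 = perfect fifth.
The smallest is Bb2 to D3, a major third (4 semitones).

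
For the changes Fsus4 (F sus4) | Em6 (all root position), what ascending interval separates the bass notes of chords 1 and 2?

The roots are F and E.
From F to E is 11 semitones, exactly the major seventh.

major seventh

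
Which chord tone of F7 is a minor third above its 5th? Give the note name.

Eb

F7 is spelled F, A, C, Eb.
The 5th is C. A minor third above C is Eb.
Eb is the chord's 7th.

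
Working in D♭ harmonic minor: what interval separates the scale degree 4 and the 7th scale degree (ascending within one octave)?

augmented fourth

The scale runs D♭ E♭ F♭ G♭ A♭ B𝄫 C.
That puts G♭ below C.
From G♭ to C: 6 semitones over a fourth = augmented.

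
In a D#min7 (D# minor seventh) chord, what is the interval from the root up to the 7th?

minor seventh

The chord tones of D#m7 (D# minor seventh) are D#, F#, A#, C#.
That puts D# below C#.
D# up to C# is 10 semitones, a half step narrower than a major seventh, so the interval is minor.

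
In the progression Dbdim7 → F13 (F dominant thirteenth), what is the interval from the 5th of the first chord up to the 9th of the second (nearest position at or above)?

The 5th of Dbdim7 is Abb; the 9th of F13 (F dominant thirteenth) is G.
7 letter names make it a seventh; at 12 semitones (a half step wider than major) the quality is augmented.

augmented seventh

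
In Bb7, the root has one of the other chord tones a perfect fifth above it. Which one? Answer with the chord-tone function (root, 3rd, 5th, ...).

5th

Bb7 is spelled Bb D F Ab.
The root is Bb. A perfect fifth above Bb is F.
F is the chord's 5th.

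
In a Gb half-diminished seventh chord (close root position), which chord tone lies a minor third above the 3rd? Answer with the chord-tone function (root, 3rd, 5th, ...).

5th

Gb half-diminished seventh is spelled Gb Bbb Dbb Fb.
The 3rd is Bbb. A minor third above Bbb is Dbb.
Dbb is the chord's 5th.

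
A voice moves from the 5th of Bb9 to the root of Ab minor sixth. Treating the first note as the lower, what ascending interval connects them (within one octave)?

minor 3rd

Bb9 has F as its 5th, and Ab minor sixth has Ab as its root.
3 letter names make it a third; at 3 semitones (a half step narrower than major) the quality is minor.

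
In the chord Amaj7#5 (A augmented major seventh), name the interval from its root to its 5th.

Amaj7#5: A-C#-E#-G#.
That puts A below E#.
A up to E# is 8 semitones, a half step wider than a perfect fifth, so the interval is augmented.

augmented fifth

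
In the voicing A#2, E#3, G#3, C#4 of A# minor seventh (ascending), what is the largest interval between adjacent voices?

perfect fifth

Adjacent intervals: A#2→E#3 = perfect fifth; E#3→G#3 = minor third; G#3→C#4 = perfect fourth.
The largest is A#2 to E#3, a perfect fifth (7 semitones).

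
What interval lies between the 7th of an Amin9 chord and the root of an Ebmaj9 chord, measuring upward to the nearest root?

Amin9 has G as its 7th, and Ebmaj9 has Eb as its root.
6 letter names make it a sixth; at 8 semitones (a half step narrower than major) the quality is minor.

minor 6th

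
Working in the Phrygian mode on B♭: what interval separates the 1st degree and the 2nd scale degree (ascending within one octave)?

minor second

B♭ phrygian: B♭ C♭ D♭ E♭ F G♭ A♭.
So we need the interval from B♭ up to C♭.
2 letter names make it a second; at 1 semitone (a half step narrower than major) the quality is minor.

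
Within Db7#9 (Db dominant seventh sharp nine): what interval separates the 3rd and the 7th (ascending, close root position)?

d5

The chord tones of Db7#9 are Db–F–Ab–Cb–E.
That puts F below Cb.
F up to Cb is 6 semitones, a half step narrower than a perfect fifth, so the interval is diminished.
This 3–7 tritone is the characteristic tension at the heart of the dominant sound.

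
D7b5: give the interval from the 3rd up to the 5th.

The chord tones of D7b5 (D dominant seventh flat five) are D–F#–Ab–C.
3rd = F#; 5th = Ab.
3 letter names make it a third; at 2 semitones (a whole step narrower than major) the quality is diminished.

diminished 3rd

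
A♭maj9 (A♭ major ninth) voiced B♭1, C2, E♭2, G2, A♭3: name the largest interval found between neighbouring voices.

minor ninth

Adjacent intervals: B♭1→C2 = major second; C2→E♭2 = minor third; E♭2→G2 = major third; G2→A♭3 = minor ninth.
The largest is G2 to A♭3, a minor ninth (13 semitones).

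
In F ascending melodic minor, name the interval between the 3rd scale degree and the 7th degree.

F melodic minor: F G Ab Bb C D E.
That puts Ab below E.
Ab up to E is 8 semitones, a half step wider than a perfect fifth, so the interval is augmented.

A5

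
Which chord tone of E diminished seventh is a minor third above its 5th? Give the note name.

Db

E°7 (E diminished seventh) is spelled E, G, B♭, D♭.
The 5th is B♭. A minor third above B♭ is D♭.
D♭ is the chord's 7th.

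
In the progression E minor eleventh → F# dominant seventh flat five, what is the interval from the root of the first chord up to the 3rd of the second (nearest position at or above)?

E minor eleventh has E as its root, and F# dominant seventh flat five has A# as its 3rd.
4 letter names make it a fourth; at 6 semitones (a half step wider than perfect) the quality is augmented.

augmented 4th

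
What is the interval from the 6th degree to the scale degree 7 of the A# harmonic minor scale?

The scale runs A# B# C# D# E# F# G##.
That puts F# below G##.
2 letter names make it a second; at 3 semitones (a half step wider than major) the quality is augmented.

augmented 2nd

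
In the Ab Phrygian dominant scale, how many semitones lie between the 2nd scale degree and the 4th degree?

4

The scale is Ab Bbb C Db Eb Fb Gb.
Bbb up to Db is a major third — 4 semitones.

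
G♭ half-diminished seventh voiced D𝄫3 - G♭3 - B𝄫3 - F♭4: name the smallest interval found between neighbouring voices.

Adjacent intervals: D𝄫3→G♭3 = augmented fourth; G♭3→B𝄫3 = minor third; B𝄫3→F♭4 = perfect fifth.
The smallest is G♭3 to B𝄫3, a minor third (3 semitones).

minor 3rd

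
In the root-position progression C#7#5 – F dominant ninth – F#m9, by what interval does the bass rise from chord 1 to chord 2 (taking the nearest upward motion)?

d4

The roots are C# and F.
4 letter names make it a fourth; at 4 semitones (a half step narrower than perfect) the quality is diminished.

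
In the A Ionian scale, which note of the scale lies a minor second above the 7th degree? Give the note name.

A

The scale is A B C# D E F# G#.
The 7th degree is G#; a minor second above that is A — scale degree 1.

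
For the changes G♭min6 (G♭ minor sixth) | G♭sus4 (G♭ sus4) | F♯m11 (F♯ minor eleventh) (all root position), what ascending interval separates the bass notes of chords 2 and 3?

augmented seventh

The roots are G♭ and F♯.
G♭ up to F♯ is 12 semitones, a half step wider than a major seventh, so the interval is augmented.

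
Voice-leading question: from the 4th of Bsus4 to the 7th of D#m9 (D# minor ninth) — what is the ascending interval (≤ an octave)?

The 4th of Bsus4 is E; the 7th of D#m9 (D# minor ninth) is C#.
From E to C# is 9 semitones, exactly the major sixth.

major 6th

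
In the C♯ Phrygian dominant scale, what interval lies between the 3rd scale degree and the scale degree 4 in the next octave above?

minor ninth

Spelling the C♯ Phrygian dominant scale: C♯ D E♯ F♯ G♯ A B.
So we need the interval from E♯ up to F♯.
E♯ up to F♯ is 13 semitones, a half step narrower than a major ninth, so the interval is minor.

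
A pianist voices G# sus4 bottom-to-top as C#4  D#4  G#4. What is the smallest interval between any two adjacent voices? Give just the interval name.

major second

Adjacent intervals: C#4→D#4 = major second; D#4→G#4 = perfect fourth.
The smallest is C#4 to D#4, a major second (2 semitones).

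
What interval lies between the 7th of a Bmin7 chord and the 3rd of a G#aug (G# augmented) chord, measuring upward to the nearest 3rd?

augmented 2nd

Bmin7 has A as its 7th, and G#aug (G# augmented) has B# as its 3rd.
A up to B# is 3 semitones, a half step wider than a major second, so the interval is augmented.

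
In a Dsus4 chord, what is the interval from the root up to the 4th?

D sus4 is spelled D–G–A.
That puts D below G.
D up to G spans 4 letter names and 5 semitones — a perfect fourth.

P4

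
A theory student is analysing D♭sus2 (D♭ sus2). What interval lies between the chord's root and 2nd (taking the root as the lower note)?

D♭ sus2: D♭, E♭, A♭.
So we need the interval from D♭ up to E♭.
From D♭ to E♭ is 2 semitones, exactly the major second.

major 2nd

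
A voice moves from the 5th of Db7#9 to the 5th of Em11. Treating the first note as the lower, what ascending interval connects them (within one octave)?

augmented second

Db7#9 has Ab as its 5th, and Em11 has B as its 5th.
From Ab to B: 3 semitones over a second = augmented.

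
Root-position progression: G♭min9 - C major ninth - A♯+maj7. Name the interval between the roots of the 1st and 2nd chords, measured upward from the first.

augmented fourth

The roots are G♭ and C.
From G♭ to C: 6 semitones over a fourth = augmented.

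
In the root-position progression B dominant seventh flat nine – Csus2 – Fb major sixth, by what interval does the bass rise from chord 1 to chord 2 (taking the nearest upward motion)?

minor second

The roots are B and C.
2 letter names make it a second; at 1 semitone (a half step narrower than major) the quality is minor.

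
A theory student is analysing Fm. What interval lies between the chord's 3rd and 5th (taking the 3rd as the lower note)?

major third

Spelling the chord: F–Ab–C.
So we need the interval from Ab up to C.
Ab up to C spans 3 letter names and 4 semitones — a major third.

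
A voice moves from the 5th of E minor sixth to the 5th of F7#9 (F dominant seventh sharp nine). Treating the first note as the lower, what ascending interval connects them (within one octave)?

m2

E minor sixth has B as its 5th, and F7#9 (F dominant seventh sharp nine) has C as its 5th.
2 letter names make it a second; at 1 semitone (a half step narrower than major) the quality is minor.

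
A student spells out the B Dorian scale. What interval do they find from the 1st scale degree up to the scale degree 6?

B dorian: B C# D E F# G# A.
So we need the interval from B up to G#.
B up to G# spans 6 letter names and 9 semitones — a major sixth.

M6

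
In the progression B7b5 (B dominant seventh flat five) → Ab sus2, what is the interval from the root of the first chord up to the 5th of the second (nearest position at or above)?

B7b5 (B dominant seventh flat five) has B as its root, and Ab sus2 has Eb as its 5th.
From B to Eb: 4 semitones over a fourth = diminished.

diminished fourth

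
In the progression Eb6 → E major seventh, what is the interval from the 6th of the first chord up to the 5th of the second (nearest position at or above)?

Eb6 has C as its 6th, and E major seventh has B as its 5th.
From C to B is 11 semitones, exactly the major seventh.

major seventh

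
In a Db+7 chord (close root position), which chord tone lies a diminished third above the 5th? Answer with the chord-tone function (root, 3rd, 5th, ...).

7th

The chord tones of Dbaug7 are Db–F–A–Cb.
The 5th is A. A diminished third above A is Cb.
Cb is the chord's 7th.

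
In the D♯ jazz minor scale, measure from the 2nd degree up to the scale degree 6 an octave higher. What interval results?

perfect 12th

D♯ melodic minor: D♯ E♯ F♯ G♯ A♯ B♯ C𝄪.
That puts E♯ below B♯.
E♯ up to B♯ spans 12 letter names and 19 semitones — a perfect twelfth.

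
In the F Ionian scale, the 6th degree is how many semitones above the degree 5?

The scale is F G A B♭ C D E.
C up to D is a major second — 2 semitones.

2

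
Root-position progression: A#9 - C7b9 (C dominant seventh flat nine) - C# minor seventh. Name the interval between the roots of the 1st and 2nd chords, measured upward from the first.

The roots are A# and C.
From A# to C: 2 semitones over a third = diminished.

diminished third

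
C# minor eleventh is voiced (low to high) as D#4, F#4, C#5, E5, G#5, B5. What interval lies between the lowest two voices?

Those voices are D#4 and F#4.
D# up to F# is 3 semitones, a half step narrower than a major third, so the interval is minor.

m3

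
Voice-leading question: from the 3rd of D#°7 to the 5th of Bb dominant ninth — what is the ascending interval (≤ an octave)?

d8

D#°7 has F# as its 3rd, and Bb dominant ninth has F as its 5th.
From F# to F: 11 semitones over an octave = diminished.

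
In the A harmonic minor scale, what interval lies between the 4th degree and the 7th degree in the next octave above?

Spelling the A harmonic minor scale: A B C D E F G#.
The 4th degree is D and the scale degree 7 (up an octave) is G#.
11 letter names make it an eleventh; at 18 semitones (a half step wider than perfect) the quality is augmented.

augmented eleventh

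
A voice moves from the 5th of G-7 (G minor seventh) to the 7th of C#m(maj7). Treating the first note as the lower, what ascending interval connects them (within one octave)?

The 5th of G-7 (G minor seventh) is D; the 7th of C#m(maj7) is B#.
D up to B# is 10 semitones, a half step wider than a major sixth, so the interval is augmented.

augmented sixth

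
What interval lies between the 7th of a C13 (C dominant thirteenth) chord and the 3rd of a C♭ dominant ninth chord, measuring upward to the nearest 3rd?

perfect fourth

The 7th of C13 (C dominant thirteenth) is B♭; the 3rd of C♭ dominant ninth is E♭.
From B♭ to E♭ is 5 semitones, exactly the perfect fourth.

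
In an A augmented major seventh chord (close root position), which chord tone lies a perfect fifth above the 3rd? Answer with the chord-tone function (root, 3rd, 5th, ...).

A augmented major seventh: A, C♯, E♯, G♯.
The 3rd is C♯. A perfect fifth above C♯ is G♯.
G♯ is the chord's 7th.

7th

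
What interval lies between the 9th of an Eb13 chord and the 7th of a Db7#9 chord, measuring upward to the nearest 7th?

diminished fifth

Eb13 has F as its 9th, and Db7#9 has Cb as its 7th.
5 letter names make it a fifth; at 6 semitones (a half step narrower than perfect) the quality is diminished.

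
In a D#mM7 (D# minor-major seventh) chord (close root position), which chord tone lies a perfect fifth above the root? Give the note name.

D#m(maj7) (D# minor-major seventh) is spelled D#–F#–A#–C##.
The root is D#. A perfect fifth above D# is A#.
A# is the chord's 5th.

A#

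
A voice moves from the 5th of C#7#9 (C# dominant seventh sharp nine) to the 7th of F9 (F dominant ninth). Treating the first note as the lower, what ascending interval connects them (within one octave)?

The 5th of C#7#9 (C# dominant seventh sharp nine) is G#; the 7th of F9 (F dominant ninth) is Eb.
6 letter names make it a sixth; at 7 semitones (a whole step narrower than major) the quality is diminished.

diminished 6th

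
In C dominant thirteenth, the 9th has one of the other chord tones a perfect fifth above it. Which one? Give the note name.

Spelling the chord: C-E-G-Bb-D-A.
The 9th is D. A perfect fifth above D is A.
A is the chord's 13th.

A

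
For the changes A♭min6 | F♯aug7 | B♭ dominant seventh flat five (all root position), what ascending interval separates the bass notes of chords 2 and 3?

diminished fourth

The roots are F♯ and B♭.
From F♯ to B♭: 4 semitones over a fourth = diminished.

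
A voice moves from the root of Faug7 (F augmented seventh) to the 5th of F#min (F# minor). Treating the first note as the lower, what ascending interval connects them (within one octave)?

A5

Faug7 (F augmented seventh) has F as its root, and F#min (F# minor) has C# as its 5th.
5 letter names make it a fifth; at 8 semitones (a half step wider than perfect) the quality is augmented.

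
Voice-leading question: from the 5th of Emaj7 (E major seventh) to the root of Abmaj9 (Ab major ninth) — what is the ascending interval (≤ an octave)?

d7

Emaj7 (E major seventh) has B as its 5th, and Abmaj9 (Ab major ninth) has Ab as its root.
7 letter names make it a seventh; at 9 semitones (a whole step narrower than major) the quality is diminished.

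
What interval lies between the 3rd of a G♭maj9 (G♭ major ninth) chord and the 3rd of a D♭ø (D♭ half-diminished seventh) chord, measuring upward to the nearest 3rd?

G♭maj9 (G♭ major ninth) has B♭ as its 3rd, and D♭ø (D♭ half-diminished seventh) has F♭ as its 3rd.
5 letter names make it a fifth; at 6 semitones (a half step narrower than perfect) the quality is diminished.

diminished 5th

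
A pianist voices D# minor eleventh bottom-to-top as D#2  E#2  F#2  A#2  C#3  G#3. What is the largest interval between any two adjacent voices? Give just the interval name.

perfect 5th

Adjacent intervals: D#2→E#2 = major second; E#2→F#2 = minor second; F#2→A#2 = major third; A#2→C#3 = minor third; C#3→G#3 = perfect fifth.
The largest is C#3 to G#3, a perfect fifth (7 semitones).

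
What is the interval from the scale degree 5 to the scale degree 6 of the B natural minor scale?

minor 2nd

B natural minor: B C# D E F# G A.
So we need the interval from F# up to G.
From F# to G: 1 semitone over a second = minor.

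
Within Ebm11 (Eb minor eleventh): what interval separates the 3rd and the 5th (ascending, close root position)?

Spelling the chord: Eb-Gb-Bb-Db-F-Ab.
The 3rd is Gb and the 5th is Bb.
Counting 3 letters and 4 half steps from Gb gives a major third.

M3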